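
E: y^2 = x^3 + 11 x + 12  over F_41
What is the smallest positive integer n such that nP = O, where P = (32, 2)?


Compute successive multiples of P until we hit O:
  1P = (32, 2)
  2P = (22, 18)
  3P = (24, 18)
  4P = (30, 35)
  5P = (36, 23)
  6P = (39, 33)
  7P = (3, 21)
  8P = (31, 3)
  ... (continuing to 21P)
  21P = O

ord(P) = 21


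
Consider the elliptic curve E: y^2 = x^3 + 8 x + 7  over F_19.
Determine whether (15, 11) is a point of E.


Check whether y^2 = x^3 + 8 x + 7 (mod 19) for (x, y) = (15, 11).
LHS: y^2 = 11^2 mod 19 = 7
RHS: x^3 + 8 x + 7 = 15^3 + 8*15 + 7 mod 19 = 6
LHS != RHS

No, not on the curve


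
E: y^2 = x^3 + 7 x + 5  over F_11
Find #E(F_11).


For each x in F_11, count y with y^2 = x^3 + 7 x + 5 mod 11:
  x = 0: RHS = 5, y in [4, 7]  -> 2 point(s)
  x = 2: RHS = 5, y in [4, 7]  -> 2 point(s)
  x = 3: RHS = 9, y in [3, 8]  -> 2 point(s)
  x = 4: RHS = 9, y in [3, 8]  -> 2 point(s)
  x = 5: RHS = 0, y in [0]  -> 1 point(s)
  x = 7: RHS = 1, y in [1, 10]  -> 2 point(s)
  x = 8: RHS = 1, y in [1, 10]  -> 2 point(s)
  x = 9: RHS = 5, y in [4, 7]  -> 2 point(s)
Affine points: 15. Add the point at infinity: total = 16.

#E(F_11) = 16


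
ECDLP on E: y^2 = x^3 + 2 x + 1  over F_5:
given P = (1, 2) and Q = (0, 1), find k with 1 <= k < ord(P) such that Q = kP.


Enumerate multiples of P until we hit Q = (0, 1):
  1P = (1, 2)
  2P = (3, 3)
  3P = (0, 1)
Match found at i = 3.

k = 3


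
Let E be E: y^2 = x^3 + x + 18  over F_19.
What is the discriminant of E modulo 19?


4 a^3 + 27 b^2 = 4*1^3 + 27*18^2 = 4 + 8748 = 8752
Delta = -16 * (8752) = -140032
Delta mod 19 = 17

Delta = 17 (mod 19)


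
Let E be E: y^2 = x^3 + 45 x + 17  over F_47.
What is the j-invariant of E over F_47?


Delta = -16(4 a^3 + 27 b^2) mod 47 = 26
-1728 * (4 a)^3 = -1728 * (4*45)^3 mod 47 = 8
j = 8 * 26^(-1) mod 47 = 22

j = 22 (mod 47)


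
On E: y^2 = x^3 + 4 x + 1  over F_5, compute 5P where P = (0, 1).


k = 5 = 101_2 (binary, LSB first: 101)
Double-and-add from P = (0, 1):
  bit 0 = 1: acc = O + (0, 1) = (0, 1)
  bit 1 = 0: acc unchanged = (0, 1)
  bit 2 = 1: acc = (0, 1) + (3, 0) = (1, 1)

5P = (1, 1)


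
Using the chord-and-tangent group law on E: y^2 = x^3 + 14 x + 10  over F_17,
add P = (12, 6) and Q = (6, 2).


P != Q, so use the chord formula.
s = (y2 - y1) / (x2 - x1) = (13) / (11) mod 17 = 12
x3 = s^2 - x1 - x2 mod 17 = 12^2 - 12 - 6 = 7
y3 = s (x1 - x3) - y1 mod 17 = 12 * (12 - 7) - 6 = 3

P + Q = (7, 3)


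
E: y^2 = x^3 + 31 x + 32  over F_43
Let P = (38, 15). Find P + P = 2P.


Doubling: s = (3 x1^2 + a) / (2 y1)
s = (3*38^2 + 31) / (2*15) mod 43 = 15
x3 = s^2 - 2 x1 mod 43 = 15^2 - 2*38 = 20
y3 = s (x1 - x3) - y1 mod 43 = 15 * (38 - 20) - 15 = 40

2P = (20, 40)


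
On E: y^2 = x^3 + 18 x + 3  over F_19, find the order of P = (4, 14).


Compute successive multiples of P until we hit O:
  1P = (4, 14)
  2P = (12, 16)
  3P = (9, 18)
  4P = (15, 0)
  5P = (9, 1)
  6P = (12, 3)
  7P = (4, 5)
  8P = O

ord(P) = 8


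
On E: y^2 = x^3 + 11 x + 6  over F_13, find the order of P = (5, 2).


Compute successive multiples of P until we hit O:
  1P = (5, 2)
  2P = (7, 7)
  3P = (4, 7)
  4P = (3, 1)
  5P = (2, 6)
  6P = (2, 7)
  7P = (3, 12)
  8P = (4, 6)
  ... (continuing to 11P)
  11P = O

ord(P) = 11


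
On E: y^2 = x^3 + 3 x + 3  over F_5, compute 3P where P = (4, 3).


k = 3 = 11_2 (binary, LSB first: 11)
Double-and-add from P = (4, 3):
  bit 0 = 1: acc = O + (4, 3) = (4, 3)
  bit 1 = 1: acc = (4, 3) + (3, 3) = (3, 2)

3P = (3, 2)


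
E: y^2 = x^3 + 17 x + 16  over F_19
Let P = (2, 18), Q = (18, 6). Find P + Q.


P != Q, so use the chord formula.
s = (y2 - y1) / (x2 - x1) = (7) / (16) mod 19 = 4
x3 = s^2 - x1 - x2 mod 19 = 4^2 - 2 - 18 = 15
y3 = s (x1 - x3) - y1 mod 19 = 4 * (2 - 15) - 18 = 6

P + Q = (15, 6)


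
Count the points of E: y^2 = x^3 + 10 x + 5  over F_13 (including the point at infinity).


For each x in F_13, count y with y^2 = x^3 + 10 x + 5 mod 13:
  x = 1: RHS = 3, y in [4, 9]  -> 2 point(s)
  x = 3: RHS = 10, y in [6, 7]  -> 2 point(s)
  x = 8: RHS = 12, y in [5, 8]  -> 2 point(s)
  x = 10: RHS = 0, y in [0]  -> 1 point(s)
  x = 11: RHS = 3, y in [4, 9]  -> 2 point(s)
Affine points: 9. Add the point at infinity: total = 10.

#E(F_13) = 10


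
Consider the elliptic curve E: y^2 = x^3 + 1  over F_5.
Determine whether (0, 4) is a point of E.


Check whether y^2 = x^3 + 0 x + 1 (mod 5) for (x, y) = (0, 4).
LHS: y^2 = 4^2 mod 5 = 1
RHS: x^3 + 0 x + 1 = 0^3 + 0*0 + 1 mod 5 = 1
LHS = RHS

Yes, on the curve


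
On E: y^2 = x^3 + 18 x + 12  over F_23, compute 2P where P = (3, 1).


Doubling: s = (3 x1^2 + a) / (2 y1)
s = (3*3^2 + 18) / (2*1) mod 23 = 11
x3 = s^2 - 2 x1 mod 23 = 11^2 - 2*3 = 0
y3 = s (x1 - x3) - y1 mod 23 = 11 * (3 - 0) - 1 = 9

2P = (0, 9)


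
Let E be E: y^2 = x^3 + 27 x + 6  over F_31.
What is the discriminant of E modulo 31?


4 a^3 + 27 b^2 = 4*27^3 + 27*6^2 = 78732 + 972 = 79704
Delta = -16 * (79704) = -1275264
Delta mod 31 = 14

Delta = 14 (mod 31)


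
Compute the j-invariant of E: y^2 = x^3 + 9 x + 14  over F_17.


Delta = -16(4 a^3 + 27 b^2) mod 17 = 14
-1728 * (4 a)^3 = -1728 * (4*9)^3 mod 17 = 14
j = 14 * 14^(-1) mod 17 = 1

j = 1 (mod 17)


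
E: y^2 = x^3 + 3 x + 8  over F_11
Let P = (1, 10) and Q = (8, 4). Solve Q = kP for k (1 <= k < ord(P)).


Enumerate multiples of P until we hit Q = (8, 4):
  1P = (1, 10)
  2P = (7, 8)
  3P = (8, 7)
  4P = (6, 0)
  5P = (8, 4)
Match found at i = 5.

k = 5


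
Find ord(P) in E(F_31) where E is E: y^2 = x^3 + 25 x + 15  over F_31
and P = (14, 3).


Compute successive multiples of P until we hit O:
  1P = (14, 3)
  2P = (19, 8)
  3P = (30, 12)
  4P = (1, 14)
  5P = (18, 29)
  6P = (18, 2)
  7P = (1, 17)
  8P = (30, 19)
  ... (continuing to 11P)
  11P = O

ord(P) = 11


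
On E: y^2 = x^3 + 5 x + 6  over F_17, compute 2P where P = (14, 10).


Doubling: s = (3 x1^2 + a) / (2 y1)
s = (3*14^2 + 5) / (2*10) mod 17 = 5
x3 = s^2 - 2 x1 mod 17 = 5^2 - 2*14 = 14
y3 = s (x1 - x3) - y1 mod 17 = 5 * (14 - 14) - 10 = 7

2P = (14, 7)


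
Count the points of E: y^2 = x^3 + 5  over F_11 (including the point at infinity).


For each x in F_11, count y with y^2 = x^3 + 0 x + 5 mod 11:
  x = 0: RHS = 5, y in [4, 7]  -> 2 point(s)
  x = 4: RHS = 3, y in [5, 6]  -> 2 point(s)
  x = 5: RHS = 9, y in [3, 8]  -> 2 point(s)
  x = 6: RHS = 1, y in [1, 10]  -> 2 point(s)
  x = 8: RHS = 0, y in [0]  -> 1 point(s)
  x = 10: RHS = 4, y in [2, 9]  -> 2 point(s)
Affine points: 11. Add the point at infinity: total = 12.

#E(F_11) = 12


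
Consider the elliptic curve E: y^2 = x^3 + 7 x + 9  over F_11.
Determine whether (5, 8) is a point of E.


Check whether y^2 = x^3 + 7 x + 9 (mod 11) for (x, y) = (5, 8).
LHS: y^2 = 8^2 mod 11 = 9
RHS: x^3 + 7 x + 9 = 5^3 + 7*5 + 9 mod 11 = 4
LHS != RHS

No, not on the curve


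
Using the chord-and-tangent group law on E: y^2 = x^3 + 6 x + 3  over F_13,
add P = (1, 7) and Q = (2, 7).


P != Q, so use the chord formula.
s = (y2 - y1) / (x2 - x1) = (0) / (1) mod 13 = 0
x3 = s^2 - x1 - x2 mod 13 = 0^2 - 1 - 2 = 10
y3 = s (x1 - x3) - y1 mod 13 = 0 * (1 - 10) - 7 = 6

P + Q = (10, 6)


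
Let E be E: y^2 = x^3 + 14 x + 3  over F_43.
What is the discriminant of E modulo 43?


4 a^3 + 27 b^2 = 4*14^3 + 27*3^2 = 10976 + 243 = 11219
Delta = -16 * (11219) = -179504
Delta mod 43 = 21

Delta = 21 (mod 43)


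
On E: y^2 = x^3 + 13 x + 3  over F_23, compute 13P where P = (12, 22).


k = 13 = 1101_2 (binary, LSB first: 1011)
Double-and-add from P = (12, 22):
  bit 0 = 1: acc = O + (12, 22) = (12, 22)
  bit 1 = 0: acc unchanged = (12, 22)
  bit 2 = 1: acc = (12, 22) + (19, 5) = (4, 21)
  bit 3 = 1: acc = (4, 21) + (16, 11) = (12, 1)

13P = (12, 1)


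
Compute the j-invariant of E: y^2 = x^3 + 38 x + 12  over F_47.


Delta = -16(4 a^3 + 27 b^2) mod 47 = 5
-1728 * (4 a)^3 = -1728 * (4*38)^3 mod 47 = 24
j = 24 * 5^(-1) mod 47 = 33

j = 33 (mod 47)


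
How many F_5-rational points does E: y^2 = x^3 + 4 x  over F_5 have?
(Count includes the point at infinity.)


For each x in F_5, count y with y^2 = x^3 + 4 x + 0 mod 5:
  x = 0: RHS = 0, y in [0]  -> 1 point(s)
  x = 1: RHS = 0, y in [0]  -> 1 point(s)
  x = 2: RHS = 1, y in [1, 4]  -> 2 point(s)
  x = 3: RHS = 4, y in [2, 3]  -> 2 point(s)
  x = 4: RHS = 0, y in [0]  -> 1 point(s)
Affine points: 7. Add the point at infinity: total = 8.

#E(F_5) = 8


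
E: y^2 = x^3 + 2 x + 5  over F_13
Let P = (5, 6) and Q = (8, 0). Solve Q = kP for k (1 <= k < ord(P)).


Enumerate multiples of P until we hit Q = (8, 0):
  1P = (5, 6)
  2P = (4, 8)
  3P = (8, 0)
Match found at i = 3.

k = 3


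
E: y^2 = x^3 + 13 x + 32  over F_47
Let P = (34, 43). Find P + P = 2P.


Doubling: s = (3 x1^2 + a) / (2 y1)
s = (3*34^2 + 13) / (2*43) mod 47 = 29
x3 = s^2 - 2 x1 mod 47 = 29^2 - 2*34 = 21
y3 = s (x1 - x3) - y1 mod 47 = 29 * (34 - 21) - 43 = 5

2P = (21, 5)


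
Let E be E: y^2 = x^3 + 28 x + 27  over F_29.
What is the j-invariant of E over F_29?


Delta = -16(4 a^3 + 27 b^2) mod 29 = 18
-1728 * (4 a)^3 = -1728 * (4*28)^3 mod 29 = 15
j = 15 * 18^(-1) mod 29 = 25

j = 25 (mod 29)


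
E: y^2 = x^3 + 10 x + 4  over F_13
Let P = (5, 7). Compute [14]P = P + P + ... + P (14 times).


k = 14 = 1110_2 (binary, LSB first: 0111)
Double-and-add from P = (5, 7):
  bit 0 = 0: acc unchanged = O
  bit 1 = 1: acc = O + (0, 2) = (0, 2)
  bit 2 = 1: acc = (0, 2) + (3, 10) = (7, 1)
  bit 3 = 1: acc = (7, 1) + (10, 5) = (5, 6)

14P = (5, 6)


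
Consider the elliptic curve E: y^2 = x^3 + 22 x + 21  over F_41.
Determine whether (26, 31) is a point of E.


Check whether y^2 = x^3 + 22 x + 21 (mod 41) for (x, y) = (26, 31).
LHS: y^2 = 31^2 mod 41 = 18
RHS: x^3 + 22 x + 21 = 26^3 + 22*26 + 21 mod 41 = 6
LHS != RHS

No, not on the curve


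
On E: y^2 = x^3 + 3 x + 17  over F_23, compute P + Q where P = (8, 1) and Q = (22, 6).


P != Q, so use the chord formula.
s = (y2 - y1) / (x2 - x1) = (5) / (14) mod 23 = 2
x3 = s^2 - x1 - x2 mod 23 = 2^2 - 8 - 22 = 20
y3 = s (x1 - x3) - y1 mod 23 = 2 * (8 - 20) - 1 = 21

P + Q = (20, 21)


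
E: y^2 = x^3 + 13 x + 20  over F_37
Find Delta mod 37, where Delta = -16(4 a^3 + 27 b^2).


4 a^3 + 27 b^2 = 4*13^3 + 27*20^2 = 8788 + 10800 = 19588
Delta = -16 * (19588) = -313408
Delta mod 37 = 19

Delta = 19 (mod 37)


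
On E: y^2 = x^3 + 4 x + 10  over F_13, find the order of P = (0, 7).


Compute successive multiples of P until we hit O:
  1P = (0, 7)
  2P = (3, 7)
  3P = (10, 6)
  4P = (6, 4)
  5P = (4, 8)
  6P = (5, 8)
  7P = (7, 2)
  8P = (2, 0)
  ... (continuing to 16P)
  16P = O

ord(P) = 16


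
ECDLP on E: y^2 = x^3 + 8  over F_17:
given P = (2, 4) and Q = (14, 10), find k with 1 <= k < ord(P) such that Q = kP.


Enumerate multiples of P until we hit Q = (14, 10):
  1P = (2, 4)
  2P = (11, 8)
  3P = (0, 12)
  4P = (14, 10)
Match found at i = 4.

k = 4


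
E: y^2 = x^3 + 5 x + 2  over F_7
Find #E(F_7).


For each x in F_7, count y with y^2 = x^3 + 5 x + 2 mod 7:
  x = 0: RHS = 2, y in [3, 4]  -> 2 point(s)
  x = 1: RHS = 1, y in [1, 6]  -> 2 point(s)
  x = 3: RHS = 2, y in [3, 4]  -> 2 point(s)
  x = 4: RHS = 2, y in [3, 4]  -> 2 point(s)
Affine points: 8. Add the point at infinity: total = 9.

#E(F_7) = 9


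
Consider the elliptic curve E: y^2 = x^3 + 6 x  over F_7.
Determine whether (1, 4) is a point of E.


Check whether y^2 = x^3 + 6 x + 0 (mod 7) for (x, y) = (1, 4).
LHS: y^2 = 4^2 mod 7 = 2
RHS: x^3 + 6 x + 0 = 1^3 + 6*1 + 0 mod 7 = 0
LHS != RHS

No, not on the curve


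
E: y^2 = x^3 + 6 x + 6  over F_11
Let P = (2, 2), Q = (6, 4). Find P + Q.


P != Q, so use the chord formula.
s = (y2 - y1) / (x2 - x1) = (2) / (4) mod 11 = 6
x3 = s^2 - x1 - x2 mod 11 = 6^2 - 2 - 6 = 6
y3 = s (x1 - x3) - y1 mod 11 = 6 * (2 - 6) - 2 = 7

P + Q = (6, 7)


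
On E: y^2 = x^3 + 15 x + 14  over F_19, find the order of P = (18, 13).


Compute successive multiples of P until we hit O:
  1P = (18, 13)
  2P = (9, 2)
  3P = (1, 12)
  4P = (5, 9)
  5P = (7, 5)
  6P = (14, 2)
  7P = (10, 9)
  8P = (15, 17)
  ... (continuing to 24P)
  24P = O

ord(P) = 24


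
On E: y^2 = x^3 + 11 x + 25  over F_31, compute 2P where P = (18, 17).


k = 2 = 10_2 (binary, LSB first: 01)
Double-and-add from P = (18, 17):
  bit 0 = 0: acc unchanged = O
  bit 1 = 1: acc = O + (4, 3) = (4, 3)

2P = (4, 3)


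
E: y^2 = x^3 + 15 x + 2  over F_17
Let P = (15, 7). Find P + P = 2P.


Doubling: s = (3 x1^2 + a) / (2 y1)
s = (3*15^2 + 15) / (2*7) mod 17 = 8
x3 = s^2 - 2 x1 mod 17 = 8^2 - 2*15 = 0
y3 = s (x1 - x3) - y1 mod 17 = 8 * (15 - 0) - 7 = 11

2P = (0, 11)


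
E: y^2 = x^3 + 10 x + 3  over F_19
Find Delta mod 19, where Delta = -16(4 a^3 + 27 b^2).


4 a^3 + 27 b^2 = 4*10^3 + 27*3^2 = 4000 + 243 = 4243
Delta = -16 * (4243) = -67888
Delta mod 19 = 18

Delta = 18 (mod 19)


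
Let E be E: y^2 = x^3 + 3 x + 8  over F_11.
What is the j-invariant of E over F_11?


Delta = -16(4 a^3 + 27 b^2) mod 11 = 5
-1728 * (4 a)^3 = -1728 * (4*3)^3 mod 11 = 10
j = 10 * 5^(-1) mod 11 = 2

j = 2 (mod 11)


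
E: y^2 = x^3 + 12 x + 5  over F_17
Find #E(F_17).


For each x in F_17, count y with y^2 = x^3 + 12 x + 5 mod 17:
  x = 1: RHS = 1, y in [1, 16]  -> 2 point(s)
  x = 3: RHS = 0, y in [0]  -> 1 point(s)
  x = 4: RHS = 15, y in [7, 10]  -> 2 point(s)
  x = 6: RHS = 4, y in [2, 15]  -> 2 point(s)
  x = 8: RHS = 1, y in [1, 16]  -> 2 point(s)
  x = 9: RHS = 9, y in [3, 14]  -> 2 point(s)
  x = 16: RHS = 9, y in [3, 14]  -> 2 point(s)
Affine points: 13. Add the point at infinity: total = 14.

#E(F_17) = 14


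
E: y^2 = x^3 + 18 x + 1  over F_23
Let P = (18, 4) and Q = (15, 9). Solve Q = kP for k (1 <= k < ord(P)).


Enumerate multiples of P until we hit Q = (15, 9):
  1P = (18, 4)
  2P = (19, 16)
  3P = (15, 9)
Match found at i = 3.

k = 3


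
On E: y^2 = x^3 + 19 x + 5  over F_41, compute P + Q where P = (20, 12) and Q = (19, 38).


P != Q, so use the chord formula.
s = (y2 - y1) / (x2 - x1) = (26) / (40) mod 41 = 15
x3 = s^2 - x1 - x2 mod 41 = 15^2 - 20 - 19 = 22
y3 = s (x1 - x3) - y1 mod 41 = 15 * (20 - 22) - 12 = 40

P + Q = (22, 40)


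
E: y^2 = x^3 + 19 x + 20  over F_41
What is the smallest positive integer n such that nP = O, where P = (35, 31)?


Compute successive multiples of P until we hit O:
  1P = (35, 31)
  2P = (35, 10)
  3P = O

ord(P) = 3


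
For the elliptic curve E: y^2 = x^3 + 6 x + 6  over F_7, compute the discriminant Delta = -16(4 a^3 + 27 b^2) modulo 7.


4 a^3 + 27 b^2 = 4*6^3 + 27*6^2 = 864 + 972 = 1836
Delta = -16 * (1836) = -29376
Delta mod 7 = 3

Delta = 3 (mod 7)


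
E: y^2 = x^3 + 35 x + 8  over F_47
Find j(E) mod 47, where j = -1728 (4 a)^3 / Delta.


Delta = -16(4 a^3 + 27 b^2) mod 47 = 36
-1728 * (4 a)^3 = -1728 * (4*35)^3 mod 47 = 36
j = 36 * 36^(-1) mod 47 = 1

j = 1 (mod 47)


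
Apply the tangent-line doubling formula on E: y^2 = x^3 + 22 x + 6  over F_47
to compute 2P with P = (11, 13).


Doubling: s = (3 x1^2 + a) / (2 y1)
s = (3*11^2 + 22) / (2*13) mod 47 = 13
x3 = s^2 - 2 x1 mod 47 = 13^2 - 2*11 = 6
y3 = s (x1 - x3) - y1 mod 47 = 13 * (11 - 6) - 13 = 5

2P = (6, 5)


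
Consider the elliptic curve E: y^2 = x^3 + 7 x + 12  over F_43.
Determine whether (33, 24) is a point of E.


Check whether y^2 = x^3 + 7 x + 12 (mod 43) for (x, y) = (33, 24).
LHS: y^2 = 24^2 mod 43 = 17
RHS: x^3 + 7 x + 12 = 33^3 + 7*33 + 12 mod 43 = 17
LHS = RHS

Yes, on the curve


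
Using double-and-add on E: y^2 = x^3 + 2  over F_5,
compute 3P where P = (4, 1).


k = 3 = 11_2 (binary, LSB first: 11)
Double-and-add from P = (4, 1):
  bit 0 = 1: acc = O + (4, 1) = (4, 1)
  bit 1 = 1: acc = (4, 1) + (3, 3) = (2, 0)

3P = (2, 0)


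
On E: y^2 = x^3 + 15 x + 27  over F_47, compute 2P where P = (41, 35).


Doubling: s = (3 x1^2 + a) / (2 y1)
s = (3*41^2 + 15) / (2*35) mod 47 = 36
x3 = s^2 - 2 x1 mod 47 = 36^2 - 2*41 = 39
y3 = s (x1 - x3) - y1 mod 47 = 36 * (41 - 39) - 35 = 37

2P = (39, 37)


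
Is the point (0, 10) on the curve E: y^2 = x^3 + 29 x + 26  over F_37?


Check whether y^2 = x^3 + 29 x + 26 (mod 37) for (x, y) = (0, 10).
LHS: y^2 = 10^2 mod 37 = 26
RHS: x^3 + 29 x + 26 = 0^3 + 29*0 + 26 mod 37 = 26
LHS = RHS

Yes, on the curve


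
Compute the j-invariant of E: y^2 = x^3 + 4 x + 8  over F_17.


Delta = -16(4 a^3 + 27 b^2) mod 17 = 12
-1728 * (4 a)^3 = -1728 * (4*4)^3 mod 17 = 11
j = 11 * 12^(-1) mod 17 = 8

j = 8 (mod 17)


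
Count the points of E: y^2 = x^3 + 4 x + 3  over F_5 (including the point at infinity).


For each x in F_5, count y with y^2 = x^3 + 4 x + 3 mod 5:
  x = 2: RHS = 4, y in [2, 3]  -> 2 point(s)
Affine points: 2. Add the point at infinity: total = 3.

#E(F_5) = 3


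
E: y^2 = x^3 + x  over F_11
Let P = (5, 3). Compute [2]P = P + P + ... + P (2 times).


k = 2 = 10_2 (binary, LSB first: 01)
Double-and-add from P = (5, 3):
  bit 0 = 0: acc unchanged = O
  bit 1 = 1: acc = O + (5, 8) = (5, 8)

2P = (5, 8)


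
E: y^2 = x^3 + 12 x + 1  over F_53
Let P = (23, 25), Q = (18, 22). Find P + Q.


P != Q, so use the chord formula.
s = (y2 - y1) / (x2 - x1) = (50) / (48) mod 53 = 43
x3 = s^2 - x1 - x2 mod 53 = 43^2 - 23 - 18 = 6
y3 = s (x1 - x3) - y1 mod 53 = 43 * (23 - 6) - 25 = 17

P + Q = (6, 17)


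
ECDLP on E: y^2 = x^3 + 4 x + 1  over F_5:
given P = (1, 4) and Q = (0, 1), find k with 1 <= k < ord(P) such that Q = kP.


Enumerate multiples of P until we hit Q = (0, 1):
  1P = (1, 4)
  2P = (4, 4)
  3P = (0, 1)
Match found at i = 3.

k = 3


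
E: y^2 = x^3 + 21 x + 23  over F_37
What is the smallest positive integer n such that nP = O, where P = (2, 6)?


Compute successive multiples of P until we hit O:
  1P = (2, 6)
  2P = (29, 3)
  3P = (22, 25)
  4P = (9, 4)
  5P = (14, 8)
  6P = (20, 28)
  7P = (27, 21)
  8P = (35, 26)
  ... (continuing to 28P)
  28P = O

ord(P) = 28


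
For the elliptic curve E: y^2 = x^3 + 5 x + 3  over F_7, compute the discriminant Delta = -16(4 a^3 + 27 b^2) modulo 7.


4 a^3 + 27 b^2 = 4*5^3 + 27*3^2 = 500 + 243 = 743
Delta = -16 * (743) = -11888
Delta mod 7 = 5

Delta = 5 (mod 7)


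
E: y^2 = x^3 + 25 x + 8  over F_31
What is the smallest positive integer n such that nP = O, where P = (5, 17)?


Compute successive multiples of P until we hit O:
  1P = (5, 17)
  2P = (23, 3)
  3P = (17, 13)
  4P = (16, 28)
  5P = (11, 8)
  6P = (25, 13)
  7P = (6, 8)
  8P = (8, 10)
  ... (continuing to 35P)
  35P = O

ord(P) = 35


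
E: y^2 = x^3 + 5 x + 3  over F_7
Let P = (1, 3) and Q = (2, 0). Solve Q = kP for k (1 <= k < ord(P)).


Enumerate multiples of P until we hit Q = (2, 0):
  1P = (1, 3)
  2P = (6, 2)
  3P = (2, 0)
Match found at i = 3.

k = 3


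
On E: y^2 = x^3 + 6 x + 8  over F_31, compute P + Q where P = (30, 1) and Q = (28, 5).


P != Q, so use the chord formula.
s = (y2 - y1) / (x2 - x1) = (4) / (29) mod 31 = 29
x3 = s^2 - x1 - x2 mod 31 = 29^2 - 30 - 28 = 8
y3 = s (x1 - x3) - y1 mod 31 = 29 * (30 - 8) - 1 = 17

P + Q = (8, 17)


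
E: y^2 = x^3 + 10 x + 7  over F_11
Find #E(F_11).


For each x in F_11, count y with y^2 = x^3 + 10 x + 7 mod 11:
  x = 3: RHS = 9, y in [3, 8]  -> 2 point(s)
  x = 4: RHS = 1, y in [1, 10]  -> 2 point(s)
  x = 8: RHS = 5, y in [4, 7]  -> 2 point(s)
  x = 9: RHS = 1, y in [1, 10]  -> 2 point(s)
Affine points: 8. Add the point at infinity: total = 9.

#E(F_11) = 9


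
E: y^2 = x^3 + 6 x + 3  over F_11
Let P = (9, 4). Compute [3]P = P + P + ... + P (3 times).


k = 3 = 11_2 (binary, LSB first: 11)
Double-and-add from P = (9, 4):
  bit 0 = 1: acc = O + (9, 4) = (9, 4)
  bit 1 = 1: acc = (9, 4) + (7, 6) = (7, 5)

3P = (7, 5)


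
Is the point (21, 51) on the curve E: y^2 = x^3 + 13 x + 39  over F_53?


Check whether y^2 = x^3 + 13 x + 39 (mod 53) for (x, y) = (21, 51).
LHS: y^2 = 51^2 mod 53 = 4
RHS: x^3 + 13 x + 39 = 21^3 + 13*21 + 39 mod 53 = 33
LHS != RHS

No, not on the curve


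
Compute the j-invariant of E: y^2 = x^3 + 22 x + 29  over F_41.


Delta = -16(4 a^3 + 27 b^2) mod 41 = 19
-1728 * (4 a)^3 = -1728 * (4*22)^3 mod 41 = 16
j = 16 * 19^(-1) mod 41 = 3

j = 3 (mod 41)


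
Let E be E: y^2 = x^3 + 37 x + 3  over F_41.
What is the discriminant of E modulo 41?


4 a^3 + 27 b^2 = 4*37^3 + 27*3^2 = 202612 + 243 = 202855
Delta = -16 * (202855) = -3245680
Delta mod 41 = 3

Delta = 3 (mod 41)


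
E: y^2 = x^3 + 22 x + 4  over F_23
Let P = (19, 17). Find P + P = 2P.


Doubling: s = (3 x1^2 + a) / (2 y1)
s = (3*19^2 + 22) / (2*17) mod 23 = 21
x3 = s^2 - 2 x1 mod 23 = 21^2 - 2*19 = 12
y3 = s (x1 - x3) - y1 mod 23 = 21 * (19 - 12) - 17 = 15

2P = (12, 15)


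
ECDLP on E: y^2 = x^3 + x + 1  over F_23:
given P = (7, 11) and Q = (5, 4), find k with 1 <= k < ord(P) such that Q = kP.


Enumerate multiples of P until we hit Q = (5, 4):
  1P = (7, 11)
  2P = (17, 20)
  3P = (12, 19)
  4P = (13, 7)
  5P = (6, 19)
  6P = (5, 19)
  7P = (4, 0)
  8P = (5, 4)
Match found at i = 8.

k = 8


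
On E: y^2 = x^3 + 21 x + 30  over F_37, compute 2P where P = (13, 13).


Doubling: s = (3 x1^2 + a) / (2 y1)
s = (3*13^2 + 21) / (2*13) mod 37 = 26
x3 = s^2 - 2 x1 mod 37 = 26^2 - 2*13 = 21
y3 = s (x1 - x3) - y1 mod 37 = 26 * (13 - 21) - 13 = 1

2P = (21, 1)


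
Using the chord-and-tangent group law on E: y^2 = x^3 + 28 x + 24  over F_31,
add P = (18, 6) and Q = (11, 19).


P != Q, so use the chord formula.
s = (y2 - y1) / (x2 - x1) = (13) / (24) mod 31 = 7
x3 = s^2 - x1 - x2 mod 31 = 7^2 - 18 - 11 = 20
y3 = s (x1 - x3) - y1 mod 31 = 7 * (18 - 20) - 6 = 11

P + Q = (20, 11)


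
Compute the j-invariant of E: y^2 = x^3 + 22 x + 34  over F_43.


Delta = -16(4 a^3 + 27 b^2) mod 43 = 2
-1728 * (4 a)^3 = -1728 * (4*22)^3 mod 43 = 22
j = 22 * 2^(-1) mod 43 = 11

j = 11 (mod 43)


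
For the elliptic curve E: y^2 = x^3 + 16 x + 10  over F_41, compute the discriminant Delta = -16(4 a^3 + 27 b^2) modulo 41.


4 a^3 + 27 b^2 = 4*16^3 + 27*10^2 = 16384 + 2700 = 19084
Delta = -16 * (19084) = -305344
Delta mod 41 = 24

Delta = 24 (mod 41)


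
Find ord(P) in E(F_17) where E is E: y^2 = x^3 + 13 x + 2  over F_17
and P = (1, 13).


Compute successive multiples of P until we hit O:
  1P = (1, 13)
  2P = (2, 6)
  3P = (12, 13)
  4P = (4, 4)
  5P = (4, 13)
  6P = (12, 4)
  7P = (2, 11)
  8P = (1, 4)
  ... (continuing to 9P)
  9P = O

ord(P) = 9


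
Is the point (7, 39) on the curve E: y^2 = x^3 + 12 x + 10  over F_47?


Check whether y^2 = x^3 + 12 x + 10 (mod 47) for (x, y) = (7, 39).
LHS: y^2 = 39^2 mod 47 = 17
RHS: x^3 + 12 x + 10 = 7^3 + 12*7 + 10 mod 47 = 14
LHS != RHS

No, not on the curve


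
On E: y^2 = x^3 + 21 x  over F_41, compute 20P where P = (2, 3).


k = 20 = 10100_2 (binary, LSB first: 00101)
Double-and-add from P = (2, 3):
  bit 0 = 0: acc unchanged = O
  bit 1 = 0: acc unchanged = O
  bit 2 = 1: acc = O + (5, 5) = (5, 5)
  bit 3 = 0: acc unchanged = (5, 5)
  bit 4 = 1: acc = (5, 5) + (25, 23) = (36, 4)

20P = (36, 4)


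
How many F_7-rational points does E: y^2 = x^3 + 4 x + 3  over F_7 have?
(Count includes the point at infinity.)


For each x in F_7, count y with y^2 = x^3 + 4 x + 3 mod 7:
  x = 1: RHS = 1, y in [1, 6]  -> 2 point(s)
  x = 3: RHS = 0, y in [0]  -> 1 point(s)
  x = 5: RHS = 1, y in [1, 6]  -> 2 point(s)
Affine points: 5. Add the point at infinity: total = 6.

#E(F_7) = 6


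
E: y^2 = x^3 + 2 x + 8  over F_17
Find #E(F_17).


For each x in F_17, count y with y^2 = x^3 + 2 x + 8 mod 17:
  x = 0: RHS = 8, y in [5, 12]  -> 2 point(s)
  x = 6: RHS = 15, y in [7, 10]  -> 2 point(s)
  x = 7: RHS = 8, y in [5, 12]  -> 2 point(s)
  x = 8: RHS = 9, y in [3, 14]  -> 2 point(s)
  x = 10: RHS = 8, y in [5, 12]  -> 2 point(s)
  x = 11: RHS = 1, y in [1, 16]  -> 2 point(s)
  x = 12: RHS = 9, y in [3, 14]  -> 2 point(s)
  x = 13: RHS = 4, y in [2, 15]  -> 2 point(s)
  x = 14: RHS = 9, y in [3, 14]  -> 2 point(s)
  x = 15: RHS = 13, y in [8, 9]  -> 2 point(s)
Affine points: 20. Add the point at infinity: total = 21.

#E(F_17) = 21


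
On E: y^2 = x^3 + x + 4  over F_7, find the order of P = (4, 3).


Compute successive multiples of P until we hit O:
  1P = (4, 3)
  2P = (6, 4)
  3P = (6, 3)
  4P = (4, 4)
  5P = O

ord(P) = 5


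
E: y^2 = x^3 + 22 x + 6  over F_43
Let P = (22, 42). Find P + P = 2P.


Doubling: s = (3 x1^2 + a) / (2 y1)
s = (3*22^2 + 22) / (2*42) mod 43 = 37
x3 = s^2 - 2 x1 mod 43 = 37^2 - 2*22 = 35
y3 = s (x1 - x3) - y1 mod 43 = 37 * (22 - 35) - 42 = 36

2P = (35, 36)


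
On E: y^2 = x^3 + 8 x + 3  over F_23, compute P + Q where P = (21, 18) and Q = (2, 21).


P != Q, so use the chord formula.
s = (y2 - y1) / (x2 - x1) = (3) / (4) mod 23 = 18
x3 = s^2 - x1 - x2 mod 23 = 18^2 - 21 - 2 = 2
y3 = s (x1 - x3) - y1 mod 23 = 18 * (21 - 2) - 18 = 2

P + Q = (2, 2)


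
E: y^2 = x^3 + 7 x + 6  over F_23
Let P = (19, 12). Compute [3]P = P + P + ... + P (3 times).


k = 3 = 11_2 (binary, LSB first: 11)
Double-and-add from P = (19, 12):
  bit 0 = 1: acc = O + (19, 12) = (19, 12)
  bit 1 = 1: acc = (19, 12) + (20, 2) = (15, 17)

3P = (15, 17)


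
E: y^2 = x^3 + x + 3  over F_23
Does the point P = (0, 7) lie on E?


Check whether y^2 = x^3 + 1 x + 3 (mod 23) for (x, y) = (0, 7).
LHS: y^2 = 7^2 mod 23 = 3
RHS: x^3 + 1 x + 3 = 0^3 + 1*0 + 3 mod 23 = 3
LHS = RHS

Yes, on the curve


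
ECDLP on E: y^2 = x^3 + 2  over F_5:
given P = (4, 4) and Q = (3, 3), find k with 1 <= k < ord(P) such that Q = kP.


Enumerate multiples of P until we hit Q = (3, 3):
  1P = (4, 4)
  2P = (3, 2)
  3P = (2, 0)
  4P = (3, 3)
Match found at i = 4.

k = 4


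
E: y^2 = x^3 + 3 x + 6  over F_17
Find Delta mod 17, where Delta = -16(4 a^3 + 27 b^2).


4 a^3 + 27 b^2 = 4*3^3 + 27*6^2 = 108 + 972 = 1080
Delta = -16 * (1080) = -17280
Delta mod 17 = 9

Delta = 9 (mod 17)


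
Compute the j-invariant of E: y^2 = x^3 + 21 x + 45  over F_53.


Delta = -16(4 a^3 + 27 b^2) mod 53 = 13
-1728 * (4 a)^3 = -1728 * (4*21)^3 mod 53 = 52
j = 52 * 13^(-1) mod 53 = 4

j = 4 (mod 53)


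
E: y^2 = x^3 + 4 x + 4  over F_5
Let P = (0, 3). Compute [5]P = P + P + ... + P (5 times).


k = 5 = 101_2 (binary, LSB first: 101)
Double-and-add from P = (0, 3):
  bit 0 = 1: acc = O + (0, 3) = (0, 3)
  bit 1 = 0: acc unchanged = (0, 3)
  bit 2 = 1: acc = (0, 3) + (2, 0) = (4, 3)

5P = (4, 3)


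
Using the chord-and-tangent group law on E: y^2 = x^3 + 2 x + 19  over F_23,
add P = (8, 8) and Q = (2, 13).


P != Q, so use the chord formula.
s = (y2 - y1) / (x2 - x1) = (5) / (17) mod 23 = 3
x3 = s^2 - x1 - x2 mod 23 = 3^2 - 8 - 2 = 22
y3 = s (x1 - x3) - y1 mod 23 = 3 * (8 - 22) - 8 = 19

P + Q = (22, 19)


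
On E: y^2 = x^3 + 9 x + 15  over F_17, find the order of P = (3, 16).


Compute successive multiples of P until we hit O:
  1P = (3, 16)
  2P = (12, 10)
  3P = (10, 0)
  4P = (12, 7)
  5P = (3, 1)
  6P = O

ord(P) = 6


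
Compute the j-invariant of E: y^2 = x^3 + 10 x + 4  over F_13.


Delta = -16(4 a^3 + 27 b^2) mod 13 = 3
-1728 * (4 a)^3 = -1728 * (4*10)^3 mod 13 = 1
j = 1 * 3^(-1) mod 13 = 9

j = 9 (mod 13)


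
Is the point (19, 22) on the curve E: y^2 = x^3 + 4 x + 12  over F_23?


Check whether y^2 = x^3 + 4 x + 12 (mod 23) for (x, y) = (19, 22).
LHS: y^2 = 22^2 mod 23 = 1
RHS: x^3 + 4 x + 12 = 19^3 + 4*19 + 12 mod 23 = 1
LHS = RHS

Yes, on the curve


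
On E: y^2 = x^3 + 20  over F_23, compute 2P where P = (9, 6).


Doubling: s = (3 x1^2 + a) / (2 y1)
s = (3*9^2 + 0) / (2*6) mod 23 = 3
x3 = s^2 - 2 x1 mod 23 = 3^2 - 2*9 = 14
y3 = s (x1 - x3) - y1 mod 23 = 3 * (9 - 14) - 6 = 2

2P = (14, 2)


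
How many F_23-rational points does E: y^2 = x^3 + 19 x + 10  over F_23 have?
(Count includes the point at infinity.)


For each x in F_23, count y with y^2 = x^3 + 19 x + 10 mod 23:
  x = 3: RHS = 2, y in [5, 18]  -> 2 point(s)
  x = 4: RHS = 12, y in [9, 14]  -> 2 point(s)
  x = 5: RHS = 0, y in [0]  -> 1 point(s)
  x = 6: RHS = 18, y in [8, 15]  -> 2 point(s)
  x = 7: RHS = 3, y in [7, 16]  -> 2 point(s)
  x = 9: RHS = 13, y in [6, 17]  -> 2 point(s)
  x = 10: RHS = 4, y in [2, 21]  -> 2 point(s)
  x = 11: RHS = 9, y in [3, 20]  -> 2 point(s)
  x = 13: RHS = 16, y in [4, 19]  -> 2 point(s)
  x = 15: RHS = 13, y in [6, 17]  -> 2 point(s)
  x = 17: RHS = 2, y in [5, 18]  -> 2 point(s)
  x = 19: RHS = 8, y in [10, 13]  -> 2 point(s)
  x = 20: RHS = 18, y in [8, 15]  -> 2 point(s)
  x = 22: RHS = 13, y in [6, 17]  -> 2 point(s)
Affine points: 27. Add the point at infinity: total = 28.

#E(F_23) = 28


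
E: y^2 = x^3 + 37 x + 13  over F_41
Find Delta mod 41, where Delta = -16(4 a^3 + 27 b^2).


4 a^3 + 27 b^2 = 4*37^3 + 27*13^2 = 202612 + 4563 = 207175
Delta = -16 * (207175) = -3314800
Delta mod 41 = 9

Delta = 9 (mod 41)


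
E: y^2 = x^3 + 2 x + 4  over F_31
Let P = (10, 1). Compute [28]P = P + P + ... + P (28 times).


k = 28 = 11100_2 (binary, LSB first: 00111)
Double-and-add from P = (10, 1):
  bit 0 = 0: acc unchanged = O
  bit 1 = 0: acc unchanged = O
  bit 2 = 1: acc = O + (2, 27) = (2, 27)
  bit 3 = 1: acc = (2, 27) + (1, 10) = (7, 12)
  bit 4 = 1: acc = (7, 12) + (0, 29) = (28, 8)

28P = (28, 8)


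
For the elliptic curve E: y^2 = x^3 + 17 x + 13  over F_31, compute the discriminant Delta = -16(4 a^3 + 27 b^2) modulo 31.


4 a^3 + 27 b^2 = 4*17^3 + 27*13^2 = 19652 + 4563 = 24215
Delta = -16 * (24215) = -387440
Delta mod 31 = 29

Delta = 29 (mod 31)


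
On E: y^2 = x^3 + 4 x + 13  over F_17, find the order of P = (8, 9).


Compute successive multiples of P until we hit O:
  1P = (8, 9)
  2P = (14, 5)
  3P = (3, 16)
  4P = (10, 4)
  5P = (1, 16)
  6P = (9, 9)
  7P = (0, 8)
  8P = (13, 1)
  ... (continuing to 25P)
  25P = O

ord(P) = 25


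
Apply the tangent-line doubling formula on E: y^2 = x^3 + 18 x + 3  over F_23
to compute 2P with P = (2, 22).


Doubling: s = (3 x1^2 + a) / (2 y1)
s = (3*2^2 + 18) / (2*22) mod 23 = 8
x3 = s^2 - 2 x1 mod 23 = 8^2 - 2*2 = 14
y3 = s (x1 - x3) - y1 mod 23 = 8 * (2 - 14) - 22 = 20

2P = (14, 20)


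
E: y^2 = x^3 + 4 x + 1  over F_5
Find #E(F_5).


For each x in F_5, count y with y^2 = x^3 + 4 x + 1 mod 5:
  x = 0: RHS = 1, y in [1, 4]  -> 2 point(s)
  x = 1: RHS = 1, y in [1, 4]  -> 2 point(s)
  x = 3: RHS = 0, y in [0]  -> 1 point(s)
  x = 4: RHS = 1, y in [1, 4]  -> 2 point(s)
Affine points: 7. Add the point at infinity: total = 8.

#E(F_5) = 8


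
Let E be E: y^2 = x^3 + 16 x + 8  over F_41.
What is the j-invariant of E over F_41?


Delta = -16(4 a^3 + 27 b^2) mod 41 = 37
-1728 * (4 a)^3 = -1728 * (4*16)^3 mod 41 = 19
j = 19 * 37^(-1) mod 41 = 26

j = 26 (mod 41)


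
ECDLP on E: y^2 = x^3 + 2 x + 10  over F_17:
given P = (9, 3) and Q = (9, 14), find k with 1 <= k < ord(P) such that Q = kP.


Enumerate multiples of P until we hit Q = (9, 14):
  1P = (9, 3)
  2P = (15, 7)
  3P = (1, 8)
  4P = (5, 3)
  5P = (3, 14)
  6P = (6, 0)
  7P = (3, 3)
  8P = (5, 14)
  9P = (1, 9)
  10P = (15, 10)
  11P = (9, 14)
Match found at i = 11.

k = 11


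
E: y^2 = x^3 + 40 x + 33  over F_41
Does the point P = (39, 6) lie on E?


Check whether y^2 = x^3 + 40 x + 33 (mod 41) for (x, y) = (39, 6).
LHS: y^2 = 6^2 mod 41 = 36
RHS: x^3 + 40 x + 33 = 39^3 + 40*39 + 33 mod 41 = 27
LHS != RHS

No, not on the curve


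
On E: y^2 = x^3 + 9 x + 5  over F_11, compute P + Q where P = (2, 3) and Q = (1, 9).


P != Q, so use the chord formula.
s = (y2 - y1) / (x2 - x1) = (6) / (10) mod 11 = 5
x3 = s^2 - x1 - x2 mod 11 = 5^2 - 2 - 1 = 0
y3 = s (x1 - x3) - y1 mod 11 = 5 * (2 - 0) - 3 = 7

P + Q = (0, 7)


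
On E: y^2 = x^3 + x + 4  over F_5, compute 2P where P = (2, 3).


Doubling: s = (3 x1^2 + a) / (2 y1)
s = (3*2^2 + 1) / (2*3) mod 5 = 3
x3 = s^2 - 2 x1 mod 5 = 3^2 - 2*2 = 0
y3 = s (x1 - x3) - y1 mod 5 = 3 * (2 - 0) - 3 = 3

2P = (0, 3)


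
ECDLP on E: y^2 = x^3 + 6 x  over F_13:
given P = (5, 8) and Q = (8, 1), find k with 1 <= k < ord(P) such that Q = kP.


Enumerate multiples of P until we hit Q = (8, 1):
  1P = (5, 8)
  2P = (4, 6)
  3P = (8, 12)
  4P = (9, 4)
  5P = (0, 0)
  6P = (9, 9)
  7P = (8, 1)
Match found at i = 7.

k = 7


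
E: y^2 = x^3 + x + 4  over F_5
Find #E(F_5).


For each x in F_5, count y with y^2 = x^3 + 1 x + 4 mod 5:
  x = 0: RHS = 4, y in [2, 3]  -> 2 point(s)
  x = 1: RHS = 1, y in [1, 4]  -> 2 point(s)
  x = 2: RHS = 4, y in [2, 3]  -> 2 point(s)
  x = 3: RHS = 4, y in [2, 3]  -> 2 point(s)
Affine points: 8. Add the point at infinity: total = 9.

#E(F_5) = 9


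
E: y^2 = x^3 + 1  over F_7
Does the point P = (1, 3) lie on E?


Check whether y^2 = x^3 + 0 x + 1 (mod 7) for (x, y) = (1, 3).
LHS: y^2 = 3^2 mod 7 = 2
RHS: x^3 + 0 x + 1 = 1^3 + 0*1 + 1 mod 7 = 2
LHS = RHS

Yes, on the curve


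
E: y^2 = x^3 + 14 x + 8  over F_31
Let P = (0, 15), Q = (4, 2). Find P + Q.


P != Q, so use the chord formula.
s = (y2 - y1) / (x2 - x1) = (18) / (4) mod 31 = 20
x3 = s^2 - x1 - x2 mod 31 = 20^2 - 0 - 4 = 24
y3 = s (x1 - x3) - y1 mod 31 = 20 * (0 - 24) - 15 = 1

P + Q = (24, 1)


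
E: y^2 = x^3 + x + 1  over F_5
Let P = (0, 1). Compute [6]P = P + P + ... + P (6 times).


k = 6 = 110_2 (binary, LSB first: 011)
Double-and-add from P = (0, 1):
  bit 0 = 0: acc unchanged = O
  bit 1 = 1: acc = O + (4, 2) = (4, 2)
  bit 2 = 1: acc = (4, 2) + (3, 4) = (2, 4)

6P = (2, 4)


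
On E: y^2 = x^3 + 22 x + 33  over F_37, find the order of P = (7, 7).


Compute successive multiples of P until we hit O:
  1P = (7, 7)
  2P = (16, 35)
  3P = (15, 1)
  4P = (4, 0)
  5P = (15, 36)
  6P = (16, 2)
  7P = (7, 30)
  8P = O

ord(P) = 8


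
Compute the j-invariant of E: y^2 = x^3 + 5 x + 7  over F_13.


Delta = -16(4 a^3 + 27 b^2) mod 13 = 4
-1728 * (4 a)^3 = -1728 * (4*5)^3 mod 13 = 5
j = 5 * 4^(-1) mod 13 = 11

j = 11 (mod 13)


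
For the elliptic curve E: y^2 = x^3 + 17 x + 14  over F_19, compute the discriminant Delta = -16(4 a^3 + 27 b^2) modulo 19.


4 a^3 + 27 b^2 = 4*17^3 + 27*14^2 = 19652 + 5292 = 24944
Delta = -16 * (24944) = -399104
Delta mod 19 = 10

Delta = 10 (mod 19)


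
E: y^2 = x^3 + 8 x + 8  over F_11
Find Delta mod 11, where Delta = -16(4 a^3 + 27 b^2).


4 a^3 + 27 b^2 = 4*8^3 + 27*8^2 = 2048 + 1728 = 3776
Delta = -16 * (3776) = -60416
Delta mod 11 = 7

Delta = 7 (mod 11)


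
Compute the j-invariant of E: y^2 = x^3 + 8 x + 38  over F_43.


Delta = -16(4 a^3 + 27 b^2) mod 43 = 34
-1728 * (4 a)^3 = -1728 * (4*8)^3 mod 43 = 27
j = 27 * 34^(-1) mod 43 = 40

j = 40 (mod 43)


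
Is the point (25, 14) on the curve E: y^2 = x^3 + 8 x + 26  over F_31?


Check whether y^2 = x^3 + 8 x + 26 (mod 31) for (x, y) = (25, 14).
LHS: y^2 = 14^2 mod 31 = 10
RHS: x^3 + 8 x + 26 = 25^3 + 8*25 + 26 mod 31 = 10
LHS = RHS

Yes, on the curve


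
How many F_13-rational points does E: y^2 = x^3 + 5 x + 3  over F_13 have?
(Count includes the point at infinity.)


For each x in F_13, count y with y^2 = x^3 + 5 x + 3 mod 13:
  x = 0: RHS = 3, y in [4, 9]  -> 2 point(s)
  x = 1: RHS = 9, y in [3, 10]  -> 2 point(s)
  x = 4: RHS = 9, y in [3, 10]  -> 2 point(s)
  x = 5: RHS = 10, y in [6, 7]  -> 2 point(s)
  x = 7: RHS = 4, y in [2, 11]  -> 2 point(s)
  x = 8: RHS = 9, y in [3, 10]  -> 2 point(s)
  x = 9: RHS = 10, y in [6, 7]  -> 2 point(s)
  x = 10: RHS = 0, y in [0]  -> 1 point(s)
  x = 12: RHS = 10, y in [6, 7]  -> 2 point(s)
Affine points: 17. Add the point at infinity: total = 18.

#E(F_13) = 18


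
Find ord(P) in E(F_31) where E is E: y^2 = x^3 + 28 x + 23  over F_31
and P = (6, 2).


Compute successive multiples of P until we hit O:
  1P = (6, 2)
  2P = (28, 25)
  3P = (2, 5)
  4P = (10, 1)
  5P = (17, 24)
  6P = (12, 17)
  7P = (27, 23)
  8P = (30, 5)
  ... (continuing to 19P)
  19P = O

ord(P) = 19


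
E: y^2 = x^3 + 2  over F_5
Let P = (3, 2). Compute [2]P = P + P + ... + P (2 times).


k = 2 = 10_2 (binary, LSB first: 01)
Double-and-add from P = (3, 2):
  bit 0 = 0: acc unchanged = O
  bit 1 = 1: acc = O + (3, 3) = (3, 3)

2P = (3, 3)


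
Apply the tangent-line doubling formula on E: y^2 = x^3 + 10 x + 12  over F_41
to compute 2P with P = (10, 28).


Doubling: s = (3 x1^2 + a) / (2 y1)
s = (3*10^2 + 10) / (2*28) mod 41 = 7
x3 = s^2 - 2 x1 mod 41 = 7^2 - 2*10 = 29
y3 = s (x1 - x3) - y1 mod 41 = 7 * (10 - 29) - 28 = 3

2P = (29, 3)


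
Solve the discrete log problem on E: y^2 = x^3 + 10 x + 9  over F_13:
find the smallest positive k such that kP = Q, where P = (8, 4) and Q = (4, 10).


Enumerate multiples of P until we hit Q = (4, 10):
  1P = (8, 4)
  2P = (0, 3)
  3P = (4, 3)
  4P = (10, 2)
  5P = (9, 10)
  6P = (6, 8)
  7P = (3, 12)
  8P = (3, 1)
  9P = (6, 5)
  10P = (9, 3)
  11P = (10, 11)
  12P = (4, 10)
Match found at i = 12.

k = 12


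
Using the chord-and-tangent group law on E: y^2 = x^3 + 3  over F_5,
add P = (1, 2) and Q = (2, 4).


P != Q, so use the chord formula.
s = (y2 - y1) / (x2 - x1) = (2) / (1) mod 5 = 2
x3 = s^2 - x1 - x2 mod 5 = 2^2 - 1 - 2 = 1
y3 = s (x1 - x3) - y1 mod 5 = 2 * (1 - 1) - 2 = 3

P + Q = (1, 3)


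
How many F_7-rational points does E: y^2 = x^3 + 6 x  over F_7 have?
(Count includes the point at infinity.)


For each x in F_7, count y with y^2 = x^3 + 6 x + 0 mod 7:
  x = 0: RHS = 0, y in [0]  -> 1 point(s)
  x = 1: RHS = 0, y in [0]  -> 1 point(s)
  x = 4: RHS = 4, y in [2, 5]  -> 2 point(s)
  x = 5: RHS = 1, y in [1, 6]  -> 2 point(s)
  x = 6: RHS = 0, y in [0]  -> 1 point(s)
Affine points: 7. Add the point at infinity: total = 8.

#E(F_7) = 8


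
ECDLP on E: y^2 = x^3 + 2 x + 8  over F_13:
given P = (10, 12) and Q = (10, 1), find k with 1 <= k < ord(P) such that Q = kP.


Enumerate multiples of P until we hit Q = (10, 1):
  1P = (10, 12)
  2P = (5, 0)
  3P = (10, 1)
Match found at i = 3.

k = 3


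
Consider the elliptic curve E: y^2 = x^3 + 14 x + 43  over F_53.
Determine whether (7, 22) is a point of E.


Check whether y^2 = x^3 + 14 x + 43 (mod 53) for (x, y) = (7, 22).
LHS: y^2 = 22^2 mod 53 = 7
RHS: x^3 + 14 x + 43 = 7^3 + 14*7 + 43 mod 53 = 7
LHS = RHS

Yes, on the curve


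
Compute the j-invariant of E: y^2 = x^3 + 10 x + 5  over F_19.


Delta = -16(4 a^3 + 27 b^2) mod 19 = 3
-1728 * (4 a)^3 = -1728 * (4*10)^3 mod 19 = 8
j = 8 * 3^(-1) mod 19 = 9

j = 9 (mod 19)


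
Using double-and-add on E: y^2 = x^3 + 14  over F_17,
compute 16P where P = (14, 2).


k = 16 = 10000_2 (binary, LSB first: 00001)
Double-and-add from P = (14, 2):
  bit 0 = 0: acc unchanged = O
  bit 1 = 0: acc unchanged = O
  bit 2 = 0: acc unchanged = O
  bit 3 = 0: acc unchanged = O
  bit 4 = 1: acc = O + (8, 4) = (8, 4)

16P = (8, 4)


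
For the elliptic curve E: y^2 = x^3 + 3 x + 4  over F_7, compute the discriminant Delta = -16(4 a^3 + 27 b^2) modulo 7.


4 a^3 + 27 b^2 = 4*3^3 + 27*4^2 = 108 + 432 = 540
Delta = -16 * (540) = -8640
Delta mod 7 = 5

Delta = 5 (mod 7)


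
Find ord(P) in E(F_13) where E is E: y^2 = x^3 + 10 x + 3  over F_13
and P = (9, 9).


Compute successive multiples of P until we hit O:
  1P = (9, 9)
  2P = (11, 12)
  3P = (5, 10)
  4P = (8, 7)
  5P = (0, 9)
  6P = (4, 4)
  7P = (1, 12)
  8P = (7, 0)
  ... (continuing to 16P)
  16P = O

ord(P) = 16


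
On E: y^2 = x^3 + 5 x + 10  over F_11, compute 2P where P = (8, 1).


Doubling: s = (3 x1^2 + a) / (2 y1)
s = (3*8^2 + 5) / (2*1) mod 11 = 5
x3 = s^2 - 2 x1 mod 11 = 5^2 - 2*8 = 9
y3 = s (x1 - x3) - y1 mod 11 = 5 * (8 - 9) - 1 = 5

2P = (9, 5)


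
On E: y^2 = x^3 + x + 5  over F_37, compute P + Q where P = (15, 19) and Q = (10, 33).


P != Q, so use the chord formula.
s = (y2 - y1) / (x2 - x1) = (14) / (32) mod 37 = 12
x3 = s^2 - x1 - x2 mod 37 = 12^2 - 15 - 10 = 8
y3 = s (x1 - x3) - y1 mod 37 = 12 * (15 - 8) - 19 = 28

P + Q = (8, 28)


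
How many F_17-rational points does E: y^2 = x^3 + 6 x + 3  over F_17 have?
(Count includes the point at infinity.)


For each x in F_17, count y with y^2 = x^3 + 6 x + 3 mod 17:
  x = 6: RHS = 0, y in [0]  -> 1 point(s)
  x = 8: RHS = 2, y in [6, 11]  -> 2 point(s)
  x = 9: RHS = 4, y in [2, 15]  -> 2 point(s)
  x = 10: RHS = 9, y in [3, 14]  -> 2 point(s)
  x = 12: RHS = 1, y in [1, 16]  -> 2 point(s)
  x = 13: RHS = 0, y in [0]  -> 1 point(s)
  x = 14: RHS = 9, y in [3, 14]  -> 2 point(s)
  x = 15: RHS = 0, y in [0]  -> 1 point(s)
  x = 16: RHS = 13, y in [8, 9]  -> 2 point(s)
Affine points: 15. Add the point at infinity: total = 16.

#E(F_17) = 16
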